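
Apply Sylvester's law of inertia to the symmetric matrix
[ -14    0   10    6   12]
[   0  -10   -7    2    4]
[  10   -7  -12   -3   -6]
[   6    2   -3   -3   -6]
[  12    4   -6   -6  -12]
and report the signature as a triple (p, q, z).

step 0: pivot -14 → sign −
step 1: pivot -10 → sign −
step 2: pivot 3/70 → sign +
step 3: pivot -1/3 → sign −
step 4: row/col 4 already zero → sign 0
signature = (1, 3, 1)

Answer: (1, 3, 1)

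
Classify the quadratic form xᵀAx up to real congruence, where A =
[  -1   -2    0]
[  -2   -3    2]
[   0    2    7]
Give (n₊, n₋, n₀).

step 0: pivot -1 → sign −
step 1: pivot 1 → sign +
step 2: pivot 3 → sign +
signature = (2, 1, 0)

Answer: (2, 1, 0)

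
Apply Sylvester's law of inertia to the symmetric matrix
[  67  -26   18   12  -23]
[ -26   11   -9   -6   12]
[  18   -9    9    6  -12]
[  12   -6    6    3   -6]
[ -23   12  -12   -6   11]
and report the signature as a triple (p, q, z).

Answer: (2, 2, 1)

Derivation:
step 0: pivot 67 → sign +
step 1: pivot 61/67 → sign +
step 2: pivot -18/61 → sign −
step 3: pivot -1 → sign −
step 4: row/col 4 already zero → sign 0
signature = (2, 2, 1)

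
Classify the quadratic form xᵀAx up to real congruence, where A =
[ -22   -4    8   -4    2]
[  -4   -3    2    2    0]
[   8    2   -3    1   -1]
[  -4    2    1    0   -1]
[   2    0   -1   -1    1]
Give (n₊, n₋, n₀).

Answer: (2, 3, 0)

Derivation:
step 0: pivot -22 → sign −
step 1: pivot -25/11 → sign −
step 2: pivot 1/25 → sign +
step 3: pivot 3 → sign +
step 4: pivot -2 → sign −
signature = (2, 3, 0)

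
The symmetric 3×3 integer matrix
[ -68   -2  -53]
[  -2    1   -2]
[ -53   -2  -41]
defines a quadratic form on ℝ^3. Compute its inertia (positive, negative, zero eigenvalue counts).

step 0: pivot -68 → sign −
step 1: pivot 18/17 → sign +
step 2: pivot 1/8 → sign +
signature = (2, 1, 0)

Answer: (2, 1, 0)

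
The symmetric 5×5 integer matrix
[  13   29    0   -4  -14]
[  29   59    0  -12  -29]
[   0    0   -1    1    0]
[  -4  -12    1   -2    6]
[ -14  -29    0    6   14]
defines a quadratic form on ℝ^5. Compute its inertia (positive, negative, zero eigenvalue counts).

step 0: pivot 13 → sign +
step 1: pivot -74/13 → sign −
step 2: pivot -1 → sign −
step 3: pivot -21/37 → sign −
step 4: pivot 3/14 → sign +
signature = (2, 3, 0)

Answer: (2, 3, 0)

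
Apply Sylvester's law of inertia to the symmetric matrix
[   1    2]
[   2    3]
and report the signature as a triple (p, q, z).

step 0: pivot 1 → sign +
step 1: pivot -1 → sign −
signature = (1, 1, 0)

Answer: (1, 1, 0)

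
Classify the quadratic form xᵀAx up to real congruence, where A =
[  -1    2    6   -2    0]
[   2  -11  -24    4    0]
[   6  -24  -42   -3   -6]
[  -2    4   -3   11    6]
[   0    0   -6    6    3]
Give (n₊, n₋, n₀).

step 0: pivot -1 → sign −
step 1: pivot -7 → sign −
step 2: pivot 102/7 → sign +
step 3: pivot -15/34 → sign −
step 4: pivot 3/5 → sign +
signature = (2, 3, 0)

Answer: (2, 3, 0)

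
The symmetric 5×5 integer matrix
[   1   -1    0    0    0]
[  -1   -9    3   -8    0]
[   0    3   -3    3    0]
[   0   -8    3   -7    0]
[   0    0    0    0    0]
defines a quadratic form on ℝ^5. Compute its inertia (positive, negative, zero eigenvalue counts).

step 0: pivot 1 → sign +
step 1: pivot -10 → sign −
step 2: pivot -21/10 → sign −
step 3: pivot -3/7 → sign −
step 4: row/col 4 already zero → sign 0
signature = (1, 3, 1)

Answer: (1, 3, 1)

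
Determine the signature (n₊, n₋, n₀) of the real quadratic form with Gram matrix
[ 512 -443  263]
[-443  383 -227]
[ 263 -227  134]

Answer: (1, 2, 0)

Derivation:
step 0: pivot 512 → sign +
step 1: pivot -153/512 → sign −
step 2: pivot -1/17 → sign −
signature = (1, 2, 0)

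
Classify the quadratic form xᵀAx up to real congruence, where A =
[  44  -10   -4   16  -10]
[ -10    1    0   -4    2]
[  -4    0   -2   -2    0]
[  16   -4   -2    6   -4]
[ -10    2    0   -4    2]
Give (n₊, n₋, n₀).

step 0: pivot 44 → sign +
step 1: pivot -14/11 → sign −
step 2: pivot -12/7 → sign −
step 3: pivot 1/3 → sign +
step 4: row/col 4 already zero → sign 0
signature = (2, 2, 1)

Answer: (2, 2, 1)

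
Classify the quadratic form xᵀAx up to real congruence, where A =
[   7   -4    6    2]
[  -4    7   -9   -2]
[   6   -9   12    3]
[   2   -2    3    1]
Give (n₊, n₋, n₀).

step 0: pivot 7 → sign +
step 1: pivot 33/7 → sign +
step 2: pivot 3/11 → sign +
step 3: row/col 3 already zero → sign 0
signature = (3, 0, 1)

Answer: (3, 0, 1)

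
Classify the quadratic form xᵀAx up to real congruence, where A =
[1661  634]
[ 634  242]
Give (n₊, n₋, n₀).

Answer: (2, 0, 0)

Derivation:
step 0: pivot 1661 → sign +
step 1: pivot 6/1661 → sign +
signature = (2, 0, 0)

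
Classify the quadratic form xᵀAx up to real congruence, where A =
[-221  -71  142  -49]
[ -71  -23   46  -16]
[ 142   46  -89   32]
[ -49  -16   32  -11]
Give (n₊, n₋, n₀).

step 0: pivot -221 → sign −
step 1: pivot -42/221 → sign −
step 2: pivot 3 → sign +
step 3: pivot 3/14 → sign +
signature = (2, 2, 0)

Answer: (2, 2, 0)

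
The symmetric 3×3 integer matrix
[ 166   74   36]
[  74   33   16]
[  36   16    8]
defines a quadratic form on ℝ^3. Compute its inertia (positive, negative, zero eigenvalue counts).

Answer: (2, 0, 1)

Derivation:
step 0: pivot 166 → sign +
step 1: pivot 1/83 → sign +
step 2: row/col 2 already zero → sign 0
signature = (2, 0, 1)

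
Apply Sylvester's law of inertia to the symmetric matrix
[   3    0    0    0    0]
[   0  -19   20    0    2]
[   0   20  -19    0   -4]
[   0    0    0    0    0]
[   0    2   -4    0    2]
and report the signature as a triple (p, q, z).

step 0: pivot 3 → sign +
step 1: pivot -19 → sign −
step 2: pivot 39/19 → sign +
step 3: pivot 6/13 → sign +
step 4: row/col 4 already zero → sign 0
signature = (3, 1, 1)

Answer: (3, 1, 1)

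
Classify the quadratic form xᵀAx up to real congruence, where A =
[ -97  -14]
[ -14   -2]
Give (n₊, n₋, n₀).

Answer: (1, 1, 0)

Derivation:
step 0: pivot -97 → sign −
step 1: pivot 2/97 → sign +
signature = (1, 1, 0)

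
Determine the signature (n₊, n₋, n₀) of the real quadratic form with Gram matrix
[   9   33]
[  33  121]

Answer: (1, 0, 1)

Derivation:
step 0: pivot 9 → sign +
step 1: row/col 1 already zero → sign 0
signature = (1, 0, 1)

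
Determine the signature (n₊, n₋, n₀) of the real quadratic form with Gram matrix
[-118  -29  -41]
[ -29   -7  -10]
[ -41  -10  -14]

step 0: pivot -118 → sign −
step 1: pivot 15/118 → sign +
step 2: pivot 1/5 → sign +
signature = (2, 1, 0)

Answer: (2, 1, 0)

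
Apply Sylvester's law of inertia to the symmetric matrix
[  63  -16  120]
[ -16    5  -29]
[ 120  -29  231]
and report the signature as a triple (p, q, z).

Answer: (3, 0, 0)

Derivation:
step 0: pivot 63 → sign +
step 1: pivot 59/63 → sign +
step 2: pivot 6/59 → sign +
signature = (3, 0, 0)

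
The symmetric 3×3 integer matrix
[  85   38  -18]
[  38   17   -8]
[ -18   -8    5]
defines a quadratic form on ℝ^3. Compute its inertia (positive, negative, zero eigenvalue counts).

step 0: pivot 85 → sign +
step 1: pivot 1/85 → sign +
step 2: pivot 1 → sign +
signature = (3, 0, 0)

Answer: (3, 0, 0)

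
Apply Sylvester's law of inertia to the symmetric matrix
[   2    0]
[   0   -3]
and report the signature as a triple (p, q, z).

Answer: (1, 1, 0)

Derivation:
step 0: pivot 2 → sign +
step 1: pivot -3 → sign −
signature = (1, 1, 0)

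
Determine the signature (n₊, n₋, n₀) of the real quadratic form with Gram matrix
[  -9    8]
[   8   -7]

Answer: (1, 1, 0)

Derivation:
step 0: pivot -9 → sign −
step 1: pivot 1/9 → sign +
signature = (1, 1, 0)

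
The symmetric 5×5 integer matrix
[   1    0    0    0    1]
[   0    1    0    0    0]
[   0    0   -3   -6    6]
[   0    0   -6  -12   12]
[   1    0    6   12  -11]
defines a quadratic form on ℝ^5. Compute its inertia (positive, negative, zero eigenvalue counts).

step 0: pivot 1 → sign +
step 1: pivot 1 → sign +
step 2: pivot -3 → sign −
step 3: row/col 3 already zero → sign 0
step 4: row/col 4 already zero → sign 0
signature = (2, 1, 2)

Answer: (2, 1, 2)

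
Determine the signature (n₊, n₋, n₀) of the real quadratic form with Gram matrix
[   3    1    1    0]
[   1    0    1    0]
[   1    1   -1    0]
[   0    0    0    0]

Answer: (1, 1, 2)

Derivation:
step 0: pivot 3 → sign +
step 1: pivot -1/3 → sign −
step 2: row/col 2 already zero → sign 0
step 3: row/col 3 already zero → sign 0
signature = (1, 1, 2)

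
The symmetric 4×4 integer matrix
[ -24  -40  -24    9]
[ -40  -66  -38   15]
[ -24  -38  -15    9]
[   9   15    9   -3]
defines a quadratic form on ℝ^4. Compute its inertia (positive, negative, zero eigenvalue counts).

Answer: (3, 1, 0)

Derivation:
step 0: pivot -24 → sign −
step 1: pivot 2/3 → sign +
step 2: pivot 3 → sign +
step 3: pivot 3/8 → sign +
signature = (3, 1, 0)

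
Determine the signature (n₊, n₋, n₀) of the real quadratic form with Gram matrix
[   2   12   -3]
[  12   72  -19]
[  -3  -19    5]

Answer: (2, 1, 0)

Derivation:
step 0: pivot 2 → sign +
step 1: pivot 1/2 → sign +
step 2: pivot -2 → sign −
signature = (2, 1, 0)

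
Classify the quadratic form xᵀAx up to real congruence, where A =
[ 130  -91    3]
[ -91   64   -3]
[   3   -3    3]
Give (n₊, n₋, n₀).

Answer: (3, 0, 0)

Derivation:
step 0: pivot 130 → sign +
step 1: pivot 3/10 → sign +
step 2: pivot 3/13 → sign +
signature = (3, 0, 0)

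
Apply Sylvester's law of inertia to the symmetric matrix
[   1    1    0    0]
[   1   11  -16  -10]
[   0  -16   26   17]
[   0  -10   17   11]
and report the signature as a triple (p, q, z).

step 0: pivot 1 → sign +
step 1: pivot 10 → sign +
step 2: pivot 2/5 → sign +
step 3: pivot -3/2 → sign −
signature = (3, 1, 0)

Answer: (3, 1, 0)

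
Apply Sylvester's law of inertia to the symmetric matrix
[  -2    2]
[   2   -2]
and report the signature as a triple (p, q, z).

step 0: pivot -2 → sign −
step 1: row/col 1 already zero → sign 0
signature = (0, 1, 1)

Answer: (0, 1, 1)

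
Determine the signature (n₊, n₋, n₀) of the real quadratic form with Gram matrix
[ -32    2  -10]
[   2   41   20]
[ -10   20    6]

step 0: pivot -32 → sign −
step 1: pivot 329/8 → sign +
step 2: pivot -1/329 → sign −
signature = (1, 2, 0)

Answer: (1, 2, 0)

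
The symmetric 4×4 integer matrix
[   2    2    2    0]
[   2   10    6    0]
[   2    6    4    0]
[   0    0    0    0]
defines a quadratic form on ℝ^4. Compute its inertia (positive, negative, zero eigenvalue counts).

Answer: (2, 0, 2)

Derivation:
step 0: pivot 2 → sign +
step 1: pivot 8 → sign +
step 2: row/col 2 already zero → sign 0
step 3: row/col 3 already zero → sign 0
signature = (2, 0, 2)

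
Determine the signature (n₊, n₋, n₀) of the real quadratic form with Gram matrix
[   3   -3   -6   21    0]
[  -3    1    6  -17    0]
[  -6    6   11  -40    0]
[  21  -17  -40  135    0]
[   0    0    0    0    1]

step 0: pivot 3 → sign +
step 1: pivot -2 → sign −
step 2: pivot -1 → sign −
step 3: pivot 1 → sign +
step 4: row/col 4 already zero → sign 0
signature = (2, 2, 1)

Answer: (2, 2, 1)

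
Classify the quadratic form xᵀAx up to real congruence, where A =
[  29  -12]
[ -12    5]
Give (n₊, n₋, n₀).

step 0: pivot 29 → sign +
step 1: pivot 1/29 → sign +
signature = (2, 0, 0)

Answer: (2, 0, 0)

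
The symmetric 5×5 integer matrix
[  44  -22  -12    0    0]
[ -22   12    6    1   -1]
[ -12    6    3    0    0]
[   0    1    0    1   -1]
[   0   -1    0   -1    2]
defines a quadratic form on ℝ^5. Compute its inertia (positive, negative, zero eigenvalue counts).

Answer: (3, 1, 1)

Derivation:
step 0: pivot 44 → sign +
step 1: pivot 1 → sign +
step 2: pivot -3/11 → sign −
step 3: pivot 1 → sign +
step 4: row/col 4 already zero → sign 0
signature = (3, 1, 1)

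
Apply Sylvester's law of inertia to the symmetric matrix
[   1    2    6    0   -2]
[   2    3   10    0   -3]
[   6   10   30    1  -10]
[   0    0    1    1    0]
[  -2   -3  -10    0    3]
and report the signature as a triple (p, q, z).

Answer: (2, 2, 1)

Derivation:
step 0: pivot 1 → sign +
step 1: pivot -1 → sign −
step 2: pivot -2 → sign −
step 3: pivot 3/2 → sign +
step 4: row/col 4 already zero → sign 0
signature = (2, 2, 1)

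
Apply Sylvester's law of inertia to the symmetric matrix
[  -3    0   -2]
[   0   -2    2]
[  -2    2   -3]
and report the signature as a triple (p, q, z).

Answer: (1, 2, 0)

Derivation:
step 0: pivot -3 → sign −
step 1: pivot -2 → sign −
step 2: pivot 1/3 → sign +
signature = (1, 2, 0)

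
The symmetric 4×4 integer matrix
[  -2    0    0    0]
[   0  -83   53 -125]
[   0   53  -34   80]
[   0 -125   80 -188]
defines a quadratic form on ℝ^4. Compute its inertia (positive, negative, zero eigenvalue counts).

step 0: pivot -2 → sign −
step 1: pivot -83 → sign −
step 2: pivot -13/83 → sign −
step 3: pivot 6/13 → sign +
signature = (1, 3, 0)

Answer: (1, 3, 0)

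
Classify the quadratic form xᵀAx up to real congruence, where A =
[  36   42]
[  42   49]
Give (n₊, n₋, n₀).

step 0: pivot 36 → sign +
step 1: row/col 1 already zero → sign 0
signature = (1, 0, 1)

Answer: (1, 0, 1)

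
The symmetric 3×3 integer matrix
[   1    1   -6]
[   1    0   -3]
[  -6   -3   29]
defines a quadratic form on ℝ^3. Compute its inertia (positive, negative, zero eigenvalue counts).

Answer: (2, 1, 0)

Derivation:
step 0: pivot 1 → sign +
step 1: pivot -1 → sign −
step 2: pivot 2 → sign +
signature = (2, 1, 0)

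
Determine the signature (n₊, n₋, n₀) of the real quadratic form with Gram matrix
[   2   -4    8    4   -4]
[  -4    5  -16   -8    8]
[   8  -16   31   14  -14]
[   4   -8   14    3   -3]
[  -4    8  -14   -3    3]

step 0: pivot 2 → sign +
step 1: pivot -3 → sign −
step 2: pivot -1 → sign −
step 3: pivot -1 → sign −
step 4: row/col 4 already zero → sign 0
signature = (1, 3, 1)

Answer: (1, 3, 1)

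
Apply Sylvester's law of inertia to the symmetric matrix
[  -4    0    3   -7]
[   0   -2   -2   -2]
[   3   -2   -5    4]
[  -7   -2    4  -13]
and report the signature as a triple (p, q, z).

step 0: pivot -4 → sign −
step 1: pivot -2 → sign −
step 2: pivot -3/4 → sign −
step 3: pivot 2 → sign +
signature = (1, 3, 0)

Answer: (1, 3, 0)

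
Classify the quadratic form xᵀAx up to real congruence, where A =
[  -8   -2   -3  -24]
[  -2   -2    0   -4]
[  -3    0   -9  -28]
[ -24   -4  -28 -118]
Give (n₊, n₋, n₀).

step 0: pivot -8 → sign −
step 1: pivot -3/2 → sign −
step 2: pivot -15/2 → sign −
step 3: pivot -2/15 → sign −
signature = (0, 4, 0)

Answer: (0, 4, 0)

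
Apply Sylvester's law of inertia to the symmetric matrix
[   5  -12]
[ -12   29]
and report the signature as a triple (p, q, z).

step 0: pivot 5 → sign +
step 1: pivot 1/5 → sign +
signature = (2, 0, 0)

Answer: (2, 0, 0)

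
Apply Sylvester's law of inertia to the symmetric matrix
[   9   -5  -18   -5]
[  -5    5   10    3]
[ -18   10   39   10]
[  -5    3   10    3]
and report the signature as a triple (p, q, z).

step 0: pivot 9 → sign +
step 1: pivot 20/9 → sign +
step 2: pivot 3 → sign +
step 3: pivot 1/5 → sign +
signature = (4, 0, 0)

Answer: (4, 0, 0)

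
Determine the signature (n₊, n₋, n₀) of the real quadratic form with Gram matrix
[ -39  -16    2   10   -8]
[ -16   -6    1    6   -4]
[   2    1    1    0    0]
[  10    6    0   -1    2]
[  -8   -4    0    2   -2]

Answer: (2, 3, 0)

Derivation:
step 0: pivot -39 → sign −
step 1: pivot 22/39 → sign +
step 2: pivot 23/22 → sign +
step 3: pivot -111/23 → sign −
step 4: pivot -6/37 → sign −
signature = (2, 3, 0)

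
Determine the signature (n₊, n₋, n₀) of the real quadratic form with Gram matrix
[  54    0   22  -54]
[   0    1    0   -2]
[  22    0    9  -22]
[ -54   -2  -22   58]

Answer: (3, 0, 1)

Derivation:
step 0: pivot 54 → sign +
step 1: pivot 1 → sign +
step 2: pivot 1/27 → sign +
step 3: row/col 3 already zero → sign 0
signature = (3, 0, 1)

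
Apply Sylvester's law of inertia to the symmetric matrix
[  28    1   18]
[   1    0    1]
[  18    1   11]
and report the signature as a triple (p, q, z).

Answer: (2, 1, 0)

Derivation:
step 0: pivot 28 → sign +
step 1: pivot -1/28 → sign −
step 2: pivot 3 → sign +
signature = (2, 1, 0)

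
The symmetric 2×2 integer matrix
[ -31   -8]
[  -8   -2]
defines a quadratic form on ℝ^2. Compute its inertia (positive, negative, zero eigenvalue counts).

step 0: pivot -31 → sign −
step 1: pivot 2/31 → sign +
signature = (1, 1, 0)

Answer: (1, 1, 0)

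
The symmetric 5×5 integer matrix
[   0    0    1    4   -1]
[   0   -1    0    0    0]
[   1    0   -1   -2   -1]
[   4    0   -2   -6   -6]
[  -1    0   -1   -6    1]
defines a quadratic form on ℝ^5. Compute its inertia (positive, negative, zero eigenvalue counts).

step 0: pivot -1 → sign −
step 1: pivot -1 → sign −
step 2: pivot 1 → sign +
step 3: pivot -6 → sign −
step 4: pivot -2 → sign −
signature = (1, 4, 0)

Answer: (1, 4, 0)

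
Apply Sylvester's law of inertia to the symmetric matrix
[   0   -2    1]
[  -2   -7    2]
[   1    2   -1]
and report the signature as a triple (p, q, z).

Answer: (1, 2, 0)

Derivation:
step 0: pivot -7 → sign −
step 1: pivot 4/7 → sign +
step 2: pivot -3/4 → sign −
signature = (1, 2, 0)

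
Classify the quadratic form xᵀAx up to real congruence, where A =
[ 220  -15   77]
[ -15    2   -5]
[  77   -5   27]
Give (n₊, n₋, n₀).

Answer: (2, 1, 0)

Derivation:
step 0: pivot 220 → sign +
step 1: pivot 43/44 → sign +
step 2: pivot -3/215 → sign −
signature = (2, 1, 0)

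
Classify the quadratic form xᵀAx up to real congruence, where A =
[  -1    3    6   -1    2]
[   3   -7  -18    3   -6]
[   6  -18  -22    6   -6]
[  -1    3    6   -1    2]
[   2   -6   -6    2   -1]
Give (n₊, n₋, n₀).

Answer: (3, 1, 1)

Derivation:
step 0: pivot -1 → sign −
step 1: pivot 2 → sign +
step 2: pivot 14 → sign +
step 3: pivot 3/7 → sign +
step 4: row/col 4 already zero → sign 0
signature = (3, 1, 1)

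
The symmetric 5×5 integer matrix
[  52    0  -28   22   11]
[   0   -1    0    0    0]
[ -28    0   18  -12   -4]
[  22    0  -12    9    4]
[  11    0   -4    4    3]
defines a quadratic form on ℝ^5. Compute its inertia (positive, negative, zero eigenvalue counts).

Answer: (3, 2, 0)

Derivation:
step 0: pivot 52 → sign +
step 1: pivot -1 → sign −
step 2: pivot 38/13 → sign +
step 3: pivot -6/19 → sign −
step 4: pivot 3/8 → sign +
signature = (3, 2, 0)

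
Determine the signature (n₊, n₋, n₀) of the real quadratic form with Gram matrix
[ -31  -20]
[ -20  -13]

step 0: pivot -31 → sign −
step 1: pivot -3/31 → sign −
signature = (0, 2, 0)

Answer: (0, 2, 0)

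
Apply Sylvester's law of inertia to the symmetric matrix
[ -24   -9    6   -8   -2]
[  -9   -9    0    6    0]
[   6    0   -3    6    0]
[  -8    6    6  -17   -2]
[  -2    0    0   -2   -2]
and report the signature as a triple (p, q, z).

Answer: (1, 4, 0)

Derivation:
step 0: pivot -24 → sign −
step 1: pivot -45/8 → sign −
step 2: pivot -3/5 → sign −
step 3: pivot 1/3 → sign +
step 4: pivot -2 → sign −
signature = (1, 4, 0)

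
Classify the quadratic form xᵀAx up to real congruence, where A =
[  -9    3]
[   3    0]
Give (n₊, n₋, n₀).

step 0: pivot -9 → sign −
step 1: pivot 1 → sign +
signature = (1, 1, 0)

Answer: (1, 1, 0)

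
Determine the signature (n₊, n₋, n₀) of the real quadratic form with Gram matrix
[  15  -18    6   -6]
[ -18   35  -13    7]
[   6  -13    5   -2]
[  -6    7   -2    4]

Answer: (4, 0, 0)

Derivation:
step 0: pivot 15 → sign +
step 1: pivot 67/5 → sign +
step 2: pivot 6/67 → sign +
step 3: pivot 1/2 → sign +
signature = (4, 0, 0)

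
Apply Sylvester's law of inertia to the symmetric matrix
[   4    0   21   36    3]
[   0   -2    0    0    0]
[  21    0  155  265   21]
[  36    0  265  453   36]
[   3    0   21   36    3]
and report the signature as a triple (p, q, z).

step 0: pivot 4 → sign +
step 1: pivot -2 → sign −
step 2: pivot 179/4 → sign +
step 3: pivot -13/179 → sign −
step 4: pivot 3/13 → sign +
signature = (3, 2, 0)

Answer: (3, 2, 0)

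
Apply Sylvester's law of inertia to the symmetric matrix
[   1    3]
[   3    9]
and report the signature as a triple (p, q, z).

Answer: (1, 0, 1)

Derivation:
step 0: pivot 1 → sign +
step 1: row/col 1 already zero → sign 0
signature = (1, 0, 1)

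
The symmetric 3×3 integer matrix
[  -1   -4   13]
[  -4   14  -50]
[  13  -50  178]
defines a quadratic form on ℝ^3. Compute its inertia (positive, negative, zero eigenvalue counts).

Answer: (2, 1, 0)

Derivation:
step 0: pivot -1 → sign −
step 1: pivot 30 → sign +
step 2: pivot 1/5 → sign +
signature = (2, 1, 0)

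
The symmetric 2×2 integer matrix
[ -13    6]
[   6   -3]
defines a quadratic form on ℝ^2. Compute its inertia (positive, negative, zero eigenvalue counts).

step 0: pivot -13 → sign −
step 1: pivot -3/13 → sign −
signature = (0, 2, 0)

Answer: (0, 2, 0)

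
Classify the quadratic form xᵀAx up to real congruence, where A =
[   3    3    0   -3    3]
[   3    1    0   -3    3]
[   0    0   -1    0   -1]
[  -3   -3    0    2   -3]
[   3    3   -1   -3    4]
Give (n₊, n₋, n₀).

step 0: pivot 3 → sign +
step 1: pivot -2 → sign −
step 2: pivot -1 → sign −
step 3: pivot -1 → sign −
step 4: pivot 2 → sign +
signature = (2, 3, 0)

Answer: (2, 3, 0)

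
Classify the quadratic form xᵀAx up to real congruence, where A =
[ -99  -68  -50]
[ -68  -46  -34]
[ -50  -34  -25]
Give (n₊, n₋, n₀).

step 0: pivot -99 → sign −
step 1: pivot 70/99 → sign +
step 2: pivot 3/35 → sign +
signature = (2, 1, 0)

Answer: (2, 1, 0)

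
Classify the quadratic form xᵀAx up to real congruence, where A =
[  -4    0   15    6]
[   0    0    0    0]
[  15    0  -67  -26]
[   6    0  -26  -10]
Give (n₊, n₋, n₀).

step 0: pivot -4 → sign −
step 1: pivot -43/4 → sign −
step 2: pivot 6/43 → sign +
step 3: row/col 3 already zero → sign 0
signature = (1, 2, 1)

Answer: (1, 2, 1)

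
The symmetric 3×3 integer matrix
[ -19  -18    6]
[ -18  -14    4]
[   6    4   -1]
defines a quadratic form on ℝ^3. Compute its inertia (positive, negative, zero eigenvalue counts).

Answer: (1, 2, 0)

Derivation:
step 0: pivot -19 → sign −
step 1: pivot 58/19 → sign +
step 2: pivot -1/29 → sign −
signature = (1, 2, 0)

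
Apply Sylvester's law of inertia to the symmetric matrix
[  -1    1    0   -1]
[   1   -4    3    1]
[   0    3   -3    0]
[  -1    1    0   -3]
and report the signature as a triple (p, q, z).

Answer: (0, 3, 1)

Derivation:
step 0: pivot -1 → sign −
step 1: pivot -3 → sign −
step 2: pivot -2 → sign −
step 3: row/col 3 already zero → sign 0
signature = (0, 3, 1)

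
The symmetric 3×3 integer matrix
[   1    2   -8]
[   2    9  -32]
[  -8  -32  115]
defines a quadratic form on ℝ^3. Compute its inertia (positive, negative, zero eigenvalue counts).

Answer: (2, 1, 0)

Derivation:
step 0: pivot 1 → sign +
step 1: pivot 5 → sign +
step 2: pivot -1/5 → sign −
signature = (2, 1, 0)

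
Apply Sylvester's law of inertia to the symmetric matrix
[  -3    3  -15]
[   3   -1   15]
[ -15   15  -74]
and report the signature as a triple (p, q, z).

Answer: (2, 1, 0)

Derivation:
step 0: pivot -3 → sign −
step 1: pivot 2 → sign +
step 2: pivot 1 → sign +
signature = (2, 1, 0)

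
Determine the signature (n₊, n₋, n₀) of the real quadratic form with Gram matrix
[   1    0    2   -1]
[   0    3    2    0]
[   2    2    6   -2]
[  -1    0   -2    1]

Answer: (3, 0, 1)

Derivation:
step 0: pivot 1 → sign +
step 1: pivot 3 → sign +
step 2: pivot 2/3 → sign +
step 3: row/col 3 already zero → sign 0
signature = (3, 0, 1)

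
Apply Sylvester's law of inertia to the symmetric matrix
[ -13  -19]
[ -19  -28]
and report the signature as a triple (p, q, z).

Answer: (0, 2, 0)

Derivation:
step 0: pivot -13 → sign −
step 1: pivot -3/13 → sign −
signature = (0, 2, 0)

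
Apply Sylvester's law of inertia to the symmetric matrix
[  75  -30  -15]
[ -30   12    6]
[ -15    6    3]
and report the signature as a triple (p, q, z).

step 0: pivot 75 → sign +
step 1: row/col 1 already zero → sign 0
step 2: row/col 2 already zero → sign 0
signature = (1, 0, 2)

Answer: (1, 0, 2)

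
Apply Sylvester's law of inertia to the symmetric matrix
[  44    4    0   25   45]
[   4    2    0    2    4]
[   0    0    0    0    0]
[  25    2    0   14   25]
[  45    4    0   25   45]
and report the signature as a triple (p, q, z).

Answer: (3, 1, 1)

Derivation:
step 0: pivot 44 → sign +
step 1: pivot 18/11 → sign +
step 2: pivot -1/4 → sign −
step 3: pivot 1/3 → sign +
step 4: row/col 4 already zero → sign 0
signature = (3, 1, 1)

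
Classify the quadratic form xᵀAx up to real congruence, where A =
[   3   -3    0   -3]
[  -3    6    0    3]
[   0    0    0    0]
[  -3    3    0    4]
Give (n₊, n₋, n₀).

step 0: pivot 3 → sign +
step 1: pivot 3 → sign +
step 2: pivot 1 → sign +
step 3: row/col 3 already zero → sign 0
signature = (3, 0, 1)

Answer: (3, 0, 1)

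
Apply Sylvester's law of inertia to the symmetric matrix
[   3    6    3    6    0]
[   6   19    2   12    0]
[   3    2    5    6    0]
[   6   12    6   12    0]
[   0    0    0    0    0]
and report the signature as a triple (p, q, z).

Answer: (2, 1, 2)

Derivation:
step 0: pivot 3 → sign +
step 1: pivot 7 → sign +
step 2: pivot -2/7 → sign −
step 3: row/col 3 already zero → sign 0
step 4: row/col 4 already zero → sign 0
signature = (2, 1, 2)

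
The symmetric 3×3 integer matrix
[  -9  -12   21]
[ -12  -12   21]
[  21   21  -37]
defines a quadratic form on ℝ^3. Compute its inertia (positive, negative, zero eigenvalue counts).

step 0: pivot -9 → sign −
step 1: pivot 4 → sign +
step 2: pivot -1/4 → sign −
signature = (1, 2, 0)

Answer: (1, 2, 0)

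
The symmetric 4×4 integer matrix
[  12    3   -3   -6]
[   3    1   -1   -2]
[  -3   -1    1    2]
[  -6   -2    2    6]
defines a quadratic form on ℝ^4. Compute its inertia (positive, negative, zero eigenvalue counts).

step 0: pivot 12 → sign +
step 1: pivot 1/4 → sign +
step 2: pivot 2 → sign +
step 3: row/col 3 already zero → sign 0
signature = (3, 0, 1)

Answer: (3, 0, 1)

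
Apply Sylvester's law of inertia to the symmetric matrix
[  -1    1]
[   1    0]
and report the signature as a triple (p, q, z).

step 0: pivot -1 → sign −
step 1: pivot 1 → sign +
signature = (1, 1, 0)

Answer: (1, 1, 0)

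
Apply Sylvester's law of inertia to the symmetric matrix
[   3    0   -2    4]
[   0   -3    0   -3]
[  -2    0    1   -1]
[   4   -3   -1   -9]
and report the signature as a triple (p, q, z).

step 0: pivot 3 → sign +
step 1: pivot -3 → sign −
step 2: pivot -1/3 → sign −
step 3: pivot -3 → sign −
signature = (1, 3, 0)

Answer: (1, 3, 0)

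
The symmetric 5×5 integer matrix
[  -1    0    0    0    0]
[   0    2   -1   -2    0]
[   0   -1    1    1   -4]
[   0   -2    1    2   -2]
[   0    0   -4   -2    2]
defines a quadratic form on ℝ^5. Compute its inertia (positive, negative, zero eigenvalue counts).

Answer: (3, 2, 0)

Derivation:
step 0: pivot -1 → sign −
step 1: pivot 2 → sign +
step 2: pivot 1/2 → sign +
step 3: pivot -30 → sign −
step 4: pivot 2/15 → sign +
signature = (3, 2, 0)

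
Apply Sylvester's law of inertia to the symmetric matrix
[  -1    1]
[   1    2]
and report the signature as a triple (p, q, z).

step 0: pivot -1 → sign −
step 1: pivot 3 → sign +
signature = (1, 1, 0)

Answer: (1, 1, 0)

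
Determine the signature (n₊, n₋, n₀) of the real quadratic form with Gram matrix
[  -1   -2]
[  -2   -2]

Answer: (1, 1, 0)

Derivation:
step 0: pivot -1 → sign −
step 1: pivot 2 → sign +
signature = (1, 1, 0)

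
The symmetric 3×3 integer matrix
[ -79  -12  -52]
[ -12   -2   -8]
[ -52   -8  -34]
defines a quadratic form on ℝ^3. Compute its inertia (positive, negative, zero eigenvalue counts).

step 0: pivot -79 → sign −
step 1: pivot -14/79 → sign −
step 2: pivot 2/7 → sign +
signature = (1, 2, 0)

Answer: (1, 2, 0)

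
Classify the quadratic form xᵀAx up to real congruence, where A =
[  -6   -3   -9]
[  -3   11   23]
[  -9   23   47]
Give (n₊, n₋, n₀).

Answer: (1, 1, 1)

Derivation:
step 0: pivot -6 → sign −
step 1: pivot 25/2 → sign +
step 2: row/col 2 already zero → sign 0
signature = (1, 1, 1)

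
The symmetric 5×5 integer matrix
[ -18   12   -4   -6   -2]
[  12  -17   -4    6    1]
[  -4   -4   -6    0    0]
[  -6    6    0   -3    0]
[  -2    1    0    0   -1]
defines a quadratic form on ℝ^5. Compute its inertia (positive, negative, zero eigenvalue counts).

Answer: (1, 4, 0)

Derivation:
step 0: pivot -18 → sign −
step 1: pivot -9 → sign −
step 2: pivot -14/81 → sign −
step 3: pivot -3/7 → sign −
step 4: pivot 2 → sign +
signature = (1, 4, 0)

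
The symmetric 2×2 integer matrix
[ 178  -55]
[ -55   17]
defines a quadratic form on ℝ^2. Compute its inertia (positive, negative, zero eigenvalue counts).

Answer: (2, 0, 0)

Derivation:
step 0: pivot 178 → sign +
step 1: pivot 1/178 → sign +
signature = (2, 0, 0)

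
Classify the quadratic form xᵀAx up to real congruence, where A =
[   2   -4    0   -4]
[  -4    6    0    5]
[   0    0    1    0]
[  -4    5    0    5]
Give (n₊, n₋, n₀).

step 0: pivot 2 → sign +
step 1: pivot -2 → sign −
step 2: pivot 1 → sign +
step 3: pivot 3/2 → sign +
signature = (3, 1, 0)

Answer: (3, 1, 0)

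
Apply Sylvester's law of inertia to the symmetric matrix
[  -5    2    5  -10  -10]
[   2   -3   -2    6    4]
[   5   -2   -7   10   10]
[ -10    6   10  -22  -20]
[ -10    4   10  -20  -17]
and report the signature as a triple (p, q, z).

Answer: (1, 4, 0)

Derivation:
step 0: pivot -5 → sign −
step 1: pivot -11/5 → sign −
step 2: pivot -2 → sign −
step 3: pivot -2/11 → sign −
step 4: pivot 3 → sign +
signature = (1, 4, 0)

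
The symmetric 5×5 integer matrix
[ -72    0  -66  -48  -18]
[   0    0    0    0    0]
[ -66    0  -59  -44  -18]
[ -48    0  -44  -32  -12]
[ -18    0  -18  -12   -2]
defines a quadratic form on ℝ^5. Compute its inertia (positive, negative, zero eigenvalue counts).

Answer: (2, 1, 2)

Derivation:
step 0: pivot -72 → sign −
step 1: pivot 3/2 → sign +
step 2: pivot 1 → sign +
step 3: row/col 3 already zero → sign 0
step 4: row/col 4 already zero → sign 0
signature = (2, 1, 2)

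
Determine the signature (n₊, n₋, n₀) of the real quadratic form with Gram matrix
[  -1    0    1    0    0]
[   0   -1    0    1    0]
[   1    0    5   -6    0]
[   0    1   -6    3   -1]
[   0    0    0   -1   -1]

step 0: pivot -1 → sign −
step 1: pivot -1 → sign −
step 2: pivot 6 → sign +
step 3: pivot -2 → sign −
step 4: pivot -1/2 → sign −
signature = (1, 4, 0)

Answer: (1, 4, 0)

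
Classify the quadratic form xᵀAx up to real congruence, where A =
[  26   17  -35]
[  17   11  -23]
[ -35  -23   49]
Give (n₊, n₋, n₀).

Answer: (2, 1, 0)

Derivation:
step 0: pivot 26 → sign +
step 1: pivot -3/26 → sign −
step 2: pivot 2 → sign +
signature = (2, 1, 0)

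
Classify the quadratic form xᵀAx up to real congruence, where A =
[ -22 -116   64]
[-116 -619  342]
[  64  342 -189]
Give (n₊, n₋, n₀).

step 0: pivot -22 → sign −
step 1: pivot -81/11 → sign −
step 2: pivot -1/81 → sign −
signature = (0, 3, 0)

Answer: (0, 3, 0)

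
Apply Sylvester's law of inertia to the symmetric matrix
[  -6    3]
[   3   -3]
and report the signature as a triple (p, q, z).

step 0: pivot -6 → sign −
step 1: pivot -3/2 → sign −
signature = (0, 2, 0)

Answer: (0, 2, 0)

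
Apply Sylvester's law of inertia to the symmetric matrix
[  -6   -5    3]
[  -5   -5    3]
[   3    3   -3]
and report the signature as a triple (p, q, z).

Answer: (0, 3, 0)

Derivation:
step 0: pivot -6 → sign −
step 1: pivot -5/6 → sign −
step 2: pivot -6/5 → sign −
signature = (0, 3, 0)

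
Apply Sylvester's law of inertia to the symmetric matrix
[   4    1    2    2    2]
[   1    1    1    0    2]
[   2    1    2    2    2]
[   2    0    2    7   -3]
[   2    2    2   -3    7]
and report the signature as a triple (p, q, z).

Answer: (4, 0, 1)

Derivation:
step 0: pivot 4 → sign +
step 1: pivot 3/4 → sign +
step 2: pivot 2/3 → sign +
step 3: pivot 3 → sign +
step 4: row/col 4 already zero → sign 0
signature = (4, 0, 1)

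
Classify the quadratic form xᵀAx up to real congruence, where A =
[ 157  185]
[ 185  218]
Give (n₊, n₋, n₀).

Answer: (2, 0, 0)

Derivation:
step 0: pivot 157 → sign +
step 1: pivot 1/157 → sign +
signature = (2, 0, 0)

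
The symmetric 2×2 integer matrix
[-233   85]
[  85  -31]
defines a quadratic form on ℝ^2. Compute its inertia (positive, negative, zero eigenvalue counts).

step 0: pivot -233 → sign −
step 1: pivot 2/233 → sign +
signature = (1, 1, 0)

Answer: (1, 1, 0)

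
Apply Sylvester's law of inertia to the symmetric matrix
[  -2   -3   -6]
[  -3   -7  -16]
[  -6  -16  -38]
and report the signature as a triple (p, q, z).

step 0: pivot -2 → sign −
step 1: pivot -5/2 → sign −
step 2: pivot -2/5 → sign −
signature = (0, 3, 0)

Answer: (0, 3, 0)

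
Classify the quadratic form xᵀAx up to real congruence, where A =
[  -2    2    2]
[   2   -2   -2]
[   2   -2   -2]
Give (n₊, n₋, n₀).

step 0: pivot -2 → sign −
step 1: row/col 1 already zero → sign 0
step 2: row/col 2 already zero → sign 0
signature = (0, 1, 2)

Answer: (0, 1, 2)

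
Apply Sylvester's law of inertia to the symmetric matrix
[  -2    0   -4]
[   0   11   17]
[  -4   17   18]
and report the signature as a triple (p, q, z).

Answer: (1, 2, 0)

Derivation:
step 0: pivot -2 → sign −
step 1: pivot 11 → sign +
step 2: pivot -3/11 → sign −
signature = (1, 2, 0)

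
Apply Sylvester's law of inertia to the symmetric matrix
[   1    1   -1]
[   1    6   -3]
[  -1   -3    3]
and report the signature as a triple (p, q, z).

step 0: pivot 1 → sign +
step 1: pivot 5 → sign +
step 2: pivot 6/5 → sign +
signature = (3, 0, 0)

Answer: (3, 0, 0)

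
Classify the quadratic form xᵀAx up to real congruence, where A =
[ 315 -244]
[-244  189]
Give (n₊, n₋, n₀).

step 0: pivot 315 → sign +
step 1: pivot -1/315 → sign −
signature = (1, 1, 0)

Answer: (1, 1, 0)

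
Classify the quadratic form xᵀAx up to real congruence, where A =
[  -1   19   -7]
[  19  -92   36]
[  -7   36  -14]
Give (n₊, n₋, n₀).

Answer: (2, 1, 0)

Derivation:
step 0: pivot -1 → sign −
step 1: pivot 269 → sign +
step 2: pivot 6/269 → sign +
signature = (2, 1, 0)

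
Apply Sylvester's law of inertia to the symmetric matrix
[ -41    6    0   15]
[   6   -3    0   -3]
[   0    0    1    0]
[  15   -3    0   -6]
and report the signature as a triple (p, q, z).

Answer: (1, 3, 0)

Derivation:
step 0: pivot -41 → sign −
step 1: pivot -87/41 → sign −
step 2: pivot 1 → sign +
step 3: pivot -6/29 → sign −
signature = (1, 3, 0)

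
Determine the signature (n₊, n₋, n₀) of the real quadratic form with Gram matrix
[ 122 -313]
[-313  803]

step 0: pivot 122 → sign +
step 1: pivot -3/122 → sign −
signature = (1, 1, 0)

Answer: (1, 1, 0)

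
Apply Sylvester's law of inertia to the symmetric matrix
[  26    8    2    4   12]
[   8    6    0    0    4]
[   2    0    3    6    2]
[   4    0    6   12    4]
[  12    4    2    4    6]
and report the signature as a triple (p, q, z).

step 0: pivot 26 → sign +
step 1: pivot 46/13 → sign +
step 2: pivot 63/23 → sign +
step 3: pivot -2/63 → sign −
step 4: row/col 4 already zero → sign 0
signature = (3, 1, 1)

Answer: (3, 1, 1)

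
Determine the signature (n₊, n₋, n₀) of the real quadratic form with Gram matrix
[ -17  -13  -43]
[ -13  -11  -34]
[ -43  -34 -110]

step 0: pivot -17 → sign −
step 1: pivot -18/17 → sign −
step 2: pivot -1/18 → sign −
signature = (0, 3, 0)

Answer: (0, 3, 0)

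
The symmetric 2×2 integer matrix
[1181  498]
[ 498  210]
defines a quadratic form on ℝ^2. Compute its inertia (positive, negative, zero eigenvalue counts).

Answer: (2, 0, 0)

Derivation:
step 0: pivot 1181 → sign +
step 1: pivot 6/1181 → sign +
signature = (2, 0, 0)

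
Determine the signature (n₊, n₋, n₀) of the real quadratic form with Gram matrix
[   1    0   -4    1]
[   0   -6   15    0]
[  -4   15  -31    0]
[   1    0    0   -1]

step 0: pivot 1 → sign +
step 1: pivot -6 → sign −
step 2: pivot -19/2 → sign −
step 3: pivot -6/19 → sign −
signature = (1, 3, 0)

Answer: (1, 3, 0)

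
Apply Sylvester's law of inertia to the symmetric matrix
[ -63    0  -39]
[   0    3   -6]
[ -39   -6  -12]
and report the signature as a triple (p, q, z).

step 0: pivot -63 → sign −
step 1: pivot 3 → sign +
step 2: pivot 1/7 → sign +
signature = (2, 1, 0)

Answer: (2, 1, 0)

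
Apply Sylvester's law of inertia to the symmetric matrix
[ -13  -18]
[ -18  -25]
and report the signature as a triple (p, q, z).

step 0: pivot -13 → sign −
step 1: pivot -1/13 → sign −
signature = (0, 2, 0)

Answer: (0, 2, 0)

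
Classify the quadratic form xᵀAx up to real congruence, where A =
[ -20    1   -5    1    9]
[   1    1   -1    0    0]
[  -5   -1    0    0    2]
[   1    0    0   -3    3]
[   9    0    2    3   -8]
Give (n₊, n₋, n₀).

Answer: (1, 4, 0)

Derivation:
step 0: pivot -20 → sign −
step 1: pivot 21/20 → sign +
step 2: pivot -5/21 → sign −
step 3: pivot -14/5 → sign −
step 4: pivot -1/7 → sign −
signature = (1, 4, 0)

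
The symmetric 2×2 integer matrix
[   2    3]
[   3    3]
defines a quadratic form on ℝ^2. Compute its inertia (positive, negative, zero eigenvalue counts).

Answer: (1, 1, 0)

Derivation:
step 0: pivot 2 → sign +
step 1: pivot -3/2 → sign −
signature = (1, 1, 0)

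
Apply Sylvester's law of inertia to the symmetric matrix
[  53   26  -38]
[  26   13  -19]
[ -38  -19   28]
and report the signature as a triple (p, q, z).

Answer: (3, 0, 0)

Derivation:
step 0: pivot 53 → sign +
step 1: pivot 13/53 → sign +
step 2: pivot 3/13 → sign +
signature = (3, 0, 0)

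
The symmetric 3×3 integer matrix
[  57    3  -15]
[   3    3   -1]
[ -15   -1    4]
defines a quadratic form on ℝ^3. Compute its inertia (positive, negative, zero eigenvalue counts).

step 0: pivot 57 → sign +
step 1: pivot 54/19 → sign +
step 2: pivot 1/27 → sign +
signature = (3, 0, 0)

Answer: (3, 0, 0)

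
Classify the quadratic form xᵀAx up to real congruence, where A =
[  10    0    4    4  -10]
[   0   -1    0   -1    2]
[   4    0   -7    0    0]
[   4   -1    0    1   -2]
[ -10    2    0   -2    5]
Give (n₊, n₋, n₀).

step 0: pivot 10 → sign +
step 1: pivot -1 → sign −
step 2: pivot -43/5 → sign −
step 3: pivot 30/43 → sign +
step 4: pivot 1/15 → sign +
signature = (3, 2, 0)

Answer: (3, 2, 0)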